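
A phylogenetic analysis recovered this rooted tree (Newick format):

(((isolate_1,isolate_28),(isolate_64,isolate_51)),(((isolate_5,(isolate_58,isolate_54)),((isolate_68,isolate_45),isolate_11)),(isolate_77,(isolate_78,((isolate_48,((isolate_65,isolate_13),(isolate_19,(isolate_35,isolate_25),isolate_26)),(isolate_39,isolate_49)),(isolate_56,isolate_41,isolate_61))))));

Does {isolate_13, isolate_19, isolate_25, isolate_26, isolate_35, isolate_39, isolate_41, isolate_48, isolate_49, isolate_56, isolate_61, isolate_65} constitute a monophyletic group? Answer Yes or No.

The most recent common ancestor of these taxa subtends ((isolate_48,((isolate_65,isolate_13),(isolate_19,(isolate_35,isolate_25),isolate_26)),(isolate_39,isolate_49)),(isolate_56,isolate_41,isolate_61)).
That clade has exactly 12 tips — every listed taxon and nothing else — so the group is monophyletic.

Yes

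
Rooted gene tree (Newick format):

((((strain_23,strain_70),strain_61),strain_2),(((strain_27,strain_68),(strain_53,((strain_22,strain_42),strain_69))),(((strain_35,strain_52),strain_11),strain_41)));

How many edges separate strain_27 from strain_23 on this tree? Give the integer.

8

The MRCA of strain_27 and strain_23 is the root of the tree.
From strain_27 up to that node: 4 branches. From strain_23 up to the same node: 4 branches. Total: 4 + 4 = 8.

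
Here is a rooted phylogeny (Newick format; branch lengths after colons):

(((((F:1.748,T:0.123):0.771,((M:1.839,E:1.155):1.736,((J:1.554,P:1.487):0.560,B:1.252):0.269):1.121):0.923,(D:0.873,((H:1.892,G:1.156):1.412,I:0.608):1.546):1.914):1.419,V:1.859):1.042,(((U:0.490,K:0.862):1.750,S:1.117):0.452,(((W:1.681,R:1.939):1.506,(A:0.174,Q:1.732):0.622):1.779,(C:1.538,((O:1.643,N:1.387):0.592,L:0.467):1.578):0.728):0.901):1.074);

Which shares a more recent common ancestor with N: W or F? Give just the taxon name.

W

The MRCA of N and W subtends (((W,R),(A,Q)),(C,((O,N),L))) (8 taxa).
The MRCA of N and F is the root, subtending the entire tree (23 taxa).
The first is nested inside the second, so N shares a more recent common ancestor with W.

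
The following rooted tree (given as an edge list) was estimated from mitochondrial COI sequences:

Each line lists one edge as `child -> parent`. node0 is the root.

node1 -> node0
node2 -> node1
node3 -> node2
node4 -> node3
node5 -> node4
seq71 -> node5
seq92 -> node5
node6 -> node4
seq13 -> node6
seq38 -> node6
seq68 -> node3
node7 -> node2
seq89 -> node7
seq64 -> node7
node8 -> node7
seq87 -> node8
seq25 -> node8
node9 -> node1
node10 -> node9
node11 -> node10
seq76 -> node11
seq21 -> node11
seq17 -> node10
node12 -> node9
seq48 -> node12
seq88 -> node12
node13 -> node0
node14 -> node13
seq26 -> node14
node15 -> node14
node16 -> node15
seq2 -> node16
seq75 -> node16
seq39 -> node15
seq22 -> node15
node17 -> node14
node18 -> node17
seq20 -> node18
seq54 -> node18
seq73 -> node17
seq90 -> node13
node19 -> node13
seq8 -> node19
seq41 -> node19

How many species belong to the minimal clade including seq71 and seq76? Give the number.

14

The MRCA of seq71 and seq76 is the node subtending (((((seq71,seq92),(seq13,seq38)),seq68),(seq89,seq64,(seq87,seq25))),(((seq76,seq21),seq17),(seq48,seq88))).
That clade contains 14 terminal taxa: seq13, seq17, seq21, seq25, seq38, seq48, seq64, seq68, seq71, seq76, seq87, seq88, seq89, seq92.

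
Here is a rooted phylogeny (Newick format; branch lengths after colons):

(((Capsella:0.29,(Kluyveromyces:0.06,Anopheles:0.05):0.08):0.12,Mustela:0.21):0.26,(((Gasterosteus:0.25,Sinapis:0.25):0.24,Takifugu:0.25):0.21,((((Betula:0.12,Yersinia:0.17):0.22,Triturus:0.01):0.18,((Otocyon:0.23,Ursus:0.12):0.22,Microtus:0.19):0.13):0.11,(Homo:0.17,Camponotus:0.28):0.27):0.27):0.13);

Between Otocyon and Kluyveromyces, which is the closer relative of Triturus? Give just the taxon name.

Otocyon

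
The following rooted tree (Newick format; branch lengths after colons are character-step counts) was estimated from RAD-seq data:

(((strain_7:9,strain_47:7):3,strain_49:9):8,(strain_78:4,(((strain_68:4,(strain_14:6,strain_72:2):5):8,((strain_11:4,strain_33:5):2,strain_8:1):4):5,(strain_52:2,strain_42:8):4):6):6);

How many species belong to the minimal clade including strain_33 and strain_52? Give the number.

The MRCA of strain_33 and strain_52 is the node subtending (((strain_68,(strain_14,strain_72)),((strain_11,strain_33),strain_8)),(strain_52,strain_42)).
That clade contains 8 terminal taxa: strain_11, strain_14, strain_33, strain_42, strain_52, strain_68, strain_72, strain_8.

8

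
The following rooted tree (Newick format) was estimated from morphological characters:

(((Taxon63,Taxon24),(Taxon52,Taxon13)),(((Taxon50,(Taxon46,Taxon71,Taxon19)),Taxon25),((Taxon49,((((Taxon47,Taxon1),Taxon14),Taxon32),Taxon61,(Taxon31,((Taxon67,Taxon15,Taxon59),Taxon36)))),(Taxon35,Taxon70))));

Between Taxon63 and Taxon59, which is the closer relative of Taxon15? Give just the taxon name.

Taxon59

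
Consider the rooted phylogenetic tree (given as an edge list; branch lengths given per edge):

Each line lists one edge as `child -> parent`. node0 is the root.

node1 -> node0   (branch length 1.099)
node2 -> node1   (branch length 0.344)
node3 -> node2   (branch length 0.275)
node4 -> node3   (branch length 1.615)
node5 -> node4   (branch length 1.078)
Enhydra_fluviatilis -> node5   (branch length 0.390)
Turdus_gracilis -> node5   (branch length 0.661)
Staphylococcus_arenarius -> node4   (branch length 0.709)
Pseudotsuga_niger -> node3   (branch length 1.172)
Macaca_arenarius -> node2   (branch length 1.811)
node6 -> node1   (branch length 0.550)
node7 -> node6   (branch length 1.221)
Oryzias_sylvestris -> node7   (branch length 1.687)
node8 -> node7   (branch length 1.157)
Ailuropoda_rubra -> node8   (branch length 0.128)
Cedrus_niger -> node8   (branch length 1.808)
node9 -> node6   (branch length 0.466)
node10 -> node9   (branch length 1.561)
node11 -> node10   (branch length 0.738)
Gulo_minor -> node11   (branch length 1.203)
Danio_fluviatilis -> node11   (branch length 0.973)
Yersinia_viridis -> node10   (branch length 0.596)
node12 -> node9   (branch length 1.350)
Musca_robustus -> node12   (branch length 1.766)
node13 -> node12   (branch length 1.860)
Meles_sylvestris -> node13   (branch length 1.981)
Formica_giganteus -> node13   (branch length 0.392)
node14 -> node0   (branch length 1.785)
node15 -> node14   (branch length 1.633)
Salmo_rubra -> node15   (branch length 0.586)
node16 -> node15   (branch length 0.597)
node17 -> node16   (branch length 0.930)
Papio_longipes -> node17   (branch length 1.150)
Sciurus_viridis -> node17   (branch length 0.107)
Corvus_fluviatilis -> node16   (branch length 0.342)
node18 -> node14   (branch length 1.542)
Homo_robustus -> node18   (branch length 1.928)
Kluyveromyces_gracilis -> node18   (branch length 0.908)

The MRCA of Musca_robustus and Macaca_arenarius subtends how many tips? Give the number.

14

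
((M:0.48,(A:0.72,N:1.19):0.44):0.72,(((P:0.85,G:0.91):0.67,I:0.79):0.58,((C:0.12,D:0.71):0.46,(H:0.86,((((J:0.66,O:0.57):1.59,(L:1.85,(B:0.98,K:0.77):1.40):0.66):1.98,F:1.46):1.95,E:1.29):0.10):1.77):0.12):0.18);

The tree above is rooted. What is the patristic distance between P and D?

3.39

The path runs P → … → MRCA → … → D; the MRCA is the node subtending (((P,G),I),((C,D),(H,((((J,O),(L,(B,K))),F),E)))).
Branch lengths along that path: 0.85 + 0.67 + 0.58 + 0.12 + 0.46 + 0.71 = 3.39.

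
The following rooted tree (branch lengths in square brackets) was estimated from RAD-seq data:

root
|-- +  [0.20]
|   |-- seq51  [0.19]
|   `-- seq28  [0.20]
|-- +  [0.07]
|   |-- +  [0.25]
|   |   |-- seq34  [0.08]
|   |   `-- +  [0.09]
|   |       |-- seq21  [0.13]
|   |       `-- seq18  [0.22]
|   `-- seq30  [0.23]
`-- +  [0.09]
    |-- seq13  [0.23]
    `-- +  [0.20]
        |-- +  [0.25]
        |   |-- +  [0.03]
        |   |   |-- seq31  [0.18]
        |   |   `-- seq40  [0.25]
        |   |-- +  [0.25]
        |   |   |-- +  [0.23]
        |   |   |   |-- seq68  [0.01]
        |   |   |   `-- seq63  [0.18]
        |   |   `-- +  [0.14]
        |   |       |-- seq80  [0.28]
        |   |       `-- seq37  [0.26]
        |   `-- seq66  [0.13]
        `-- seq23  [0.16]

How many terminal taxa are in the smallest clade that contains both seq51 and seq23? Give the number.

15

The MRCA of seq51 and seq23 is the root, so the clade is the entire tree.
That clade contains 15 terminal taxa: seq13, seq18, seq21, seq23, seq28, seq30, seq31, seq34, seq37, seq40, seq51, seq63, seq66, seq68, seq80.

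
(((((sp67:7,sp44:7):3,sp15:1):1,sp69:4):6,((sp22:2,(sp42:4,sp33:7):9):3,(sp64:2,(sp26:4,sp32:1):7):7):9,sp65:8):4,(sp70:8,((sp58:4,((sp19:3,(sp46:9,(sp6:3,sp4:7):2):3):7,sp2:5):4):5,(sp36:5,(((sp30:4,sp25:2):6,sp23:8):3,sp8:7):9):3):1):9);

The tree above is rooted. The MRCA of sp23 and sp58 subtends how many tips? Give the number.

11

The MRCA of sp23 and sp58 is the node subtending ((sp58,((sp19,(sp46,(sp6,sp4))),sp2)),(sp36,(((sp30,sp25),sp23),sp8))).
That clade contains 11 terminal taxa: sp19, sp2, sp23, sp25, sp30, sp36, sp4, sp46, sp58, sp6, sp8.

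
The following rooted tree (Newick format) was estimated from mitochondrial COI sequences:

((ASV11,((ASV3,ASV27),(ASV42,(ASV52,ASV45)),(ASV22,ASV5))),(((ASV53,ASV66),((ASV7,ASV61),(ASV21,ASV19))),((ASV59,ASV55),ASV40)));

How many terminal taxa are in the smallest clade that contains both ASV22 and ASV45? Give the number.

The MRCA of ASV22 and ASV45 is the node subtending ((ASV3,ASV27),(ASV42,(ASV52,ASV45)),(ASV22,ASV5)).
That clade contains 7 terminal taxa: ASV22, ASV27, ASV3, ASV42, ASV45, ASV5, ASV52.

7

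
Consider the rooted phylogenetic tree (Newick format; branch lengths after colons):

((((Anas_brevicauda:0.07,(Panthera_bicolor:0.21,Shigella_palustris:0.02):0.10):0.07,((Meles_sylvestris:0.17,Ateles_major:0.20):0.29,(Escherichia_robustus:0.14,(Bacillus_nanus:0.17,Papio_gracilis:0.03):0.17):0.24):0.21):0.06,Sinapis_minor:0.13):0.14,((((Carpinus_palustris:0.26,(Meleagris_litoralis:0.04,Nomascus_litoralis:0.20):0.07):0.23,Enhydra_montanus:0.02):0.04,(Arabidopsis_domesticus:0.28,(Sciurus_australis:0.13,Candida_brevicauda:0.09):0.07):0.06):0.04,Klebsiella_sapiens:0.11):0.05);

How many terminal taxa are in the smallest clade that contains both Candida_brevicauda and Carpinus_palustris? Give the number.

7

The MRCA of Candida_brevicauda and Carpinus_palustris is the node subtending (((Carpinus_palustris,(Meleagris_litoralis,Nomascus_litoralis)),Enhydra_montanus),(Arabidopsis_domesticus,(Sciurus_australis,Candida_brevicauda))).
That clade contains 7 terminal taxa: Arabidopsis_domesticus, Candida_brevicauda, Carpinus_palustris, Enhydra_montanus, Meleagris_litoralis, Nomascus_litoralis, Sciurus_australis.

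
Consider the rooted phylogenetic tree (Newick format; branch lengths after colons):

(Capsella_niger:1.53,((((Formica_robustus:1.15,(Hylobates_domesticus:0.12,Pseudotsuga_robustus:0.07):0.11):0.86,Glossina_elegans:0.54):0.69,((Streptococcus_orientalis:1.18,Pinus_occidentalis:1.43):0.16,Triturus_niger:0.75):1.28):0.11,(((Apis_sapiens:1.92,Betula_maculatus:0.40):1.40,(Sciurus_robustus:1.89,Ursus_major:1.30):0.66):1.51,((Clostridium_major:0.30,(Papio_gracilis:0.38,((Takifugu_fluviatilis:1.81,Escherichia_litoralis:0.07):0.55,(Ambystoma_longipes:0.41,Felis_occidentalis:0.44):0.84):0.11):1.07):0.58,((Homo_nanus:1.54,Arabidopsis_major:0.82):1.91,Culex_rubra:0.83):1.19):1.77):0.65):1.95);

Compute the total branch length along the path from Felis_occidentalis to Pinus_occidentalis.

The path runs Felis_occidentalis → … → MRCA → … → Pinus_occidentalis; the MRCA is the node subtending ((((Formica_robustus,(Hylobates_domesticus,Pseudotsuga_robustus)),Glossina_elegans),((Streptococcus_orientalis,Pinus_occidentalis),Triturus_niger)),(((Apis_sapiens,Betula_maculatus),(Sciurus_robustus,Ursus_major)),((Clostridium_major,(Papio_gracilis,((Takifugu_fluviatilis,Escherichia_litoralis),(Ambystoma_longipes,Felis_occidentalis)))),((Homo_nanus,Arabidopsis_major),Culex_rubra)))).
Branch lengths along that path: 0.44 + 0.84 + 0.11 + 1.07 + 0.58 + 1.77 + 0.65 + 0.11 + 1.28 + 0.16 + 1.43 = 8.44.

8.44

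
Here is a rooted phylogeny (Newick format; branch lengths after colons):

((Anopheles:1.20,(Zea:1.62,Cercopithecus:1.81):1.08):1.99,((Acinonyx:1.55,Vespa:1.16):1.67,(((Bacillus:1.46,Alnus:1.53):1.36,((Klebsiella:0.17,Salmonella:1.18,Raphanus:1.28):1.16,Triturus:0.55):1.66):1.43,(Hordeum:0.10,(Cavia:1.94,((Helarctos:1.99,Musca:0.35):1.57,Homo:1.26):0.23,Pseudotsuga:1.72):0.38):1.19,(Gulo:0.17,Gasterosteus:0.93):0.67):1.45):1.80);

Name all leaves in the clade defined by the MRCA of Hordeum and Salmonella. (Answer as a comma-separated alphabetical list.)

Tracing Hordeum: it sits inside (Hordeum,(Cavia,((Helarctos,Musca),Homo),Pseudotsuga)).
Tracing Salmonella: it sits inside (Klebsiella,Salmonella,Raphanus).
The smallest clade enclosing both is (((Bacillus,Alnus),((Klebsiella,Salmonella,Raphanus),Triturus)),(Hordeum,(Cavia,((Helarctos,Musca),Homo),Pseudotsuga)),(Gulo,Gasterosteus)); the answer is its 14 terminal taxa in alphabetical order.

Alnus, Bacillus, Cavia, Gasterosteus, Gulo, Helarctos, Homo, Hordeum, Klebsiella, Musca, Pseudotsuga, Raphanus, Salmonella, Triturus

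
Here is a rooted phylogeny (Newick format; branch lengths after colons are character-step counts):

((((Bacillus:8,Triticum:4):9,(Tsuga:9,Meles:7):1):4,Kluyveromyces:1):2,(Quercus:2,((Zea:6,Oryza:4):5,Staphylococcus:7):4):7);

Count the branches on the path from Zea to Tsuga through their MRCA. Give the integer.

8

The MRCA of Zea and Tsuga is the root of the tree.
From Zea up to that node: 4 branches. From Tsuga up to the same node: 4 branches. Total: 4 + 4 = 8.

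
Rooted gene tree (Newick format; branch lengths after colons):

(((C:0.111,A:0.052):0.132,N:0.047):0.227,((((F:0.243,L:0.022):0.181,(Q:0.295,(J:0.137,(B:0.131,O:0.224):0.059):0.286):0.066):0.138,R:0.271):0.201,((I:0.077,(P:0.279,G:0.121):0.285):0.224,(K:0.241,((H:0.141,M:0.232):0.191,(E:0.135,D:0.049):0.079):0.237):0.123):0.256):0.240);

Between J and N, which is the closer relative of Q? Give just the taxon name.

J

The MRCA of Q and J subtends (Q,(J,(B,O))) (4 taxa).
The MRCA of Q and N is the root, subtending the entire tree (18 taxa).
The first is nested inside the second, so Q shares a more recent common ancestor with J.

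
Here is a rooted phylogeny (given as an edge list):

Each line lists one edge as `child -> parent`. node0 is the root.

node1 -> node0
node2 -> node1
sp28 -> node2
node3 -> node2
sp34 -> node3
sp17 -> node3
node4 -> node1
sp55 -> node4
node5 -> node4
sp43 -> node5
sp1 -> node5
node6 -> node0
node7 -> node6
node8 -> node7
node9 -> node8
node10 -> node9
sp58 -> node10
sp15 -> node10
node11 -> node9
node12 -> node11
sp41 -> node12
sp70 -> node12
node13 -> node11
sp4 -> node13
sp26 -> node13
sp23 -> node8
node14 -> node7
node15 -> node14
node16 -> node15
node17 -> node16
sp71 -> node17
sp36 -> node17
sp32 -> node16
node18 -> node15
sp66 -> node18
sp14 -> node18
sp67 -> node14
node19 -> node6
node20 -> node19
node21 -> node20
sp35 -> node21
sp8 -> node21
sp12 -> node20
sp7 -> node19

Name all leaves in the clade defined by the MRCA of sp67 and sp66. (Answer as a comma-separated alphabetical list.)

sp14, sp32, sp36, sp66, sp67, sp71

Tracing sp67: it sits inside ((((sp71,sp36),sp32),(sp66,sp14)),sp67).
Tracing sp66: it sits inside (sp66,sp14).
The smallest clade enclosing both is ((((sp71,sp36),sp32),(sp66,sp14)),sp67); the answer is its 6 terminal taxa in alphabetical order.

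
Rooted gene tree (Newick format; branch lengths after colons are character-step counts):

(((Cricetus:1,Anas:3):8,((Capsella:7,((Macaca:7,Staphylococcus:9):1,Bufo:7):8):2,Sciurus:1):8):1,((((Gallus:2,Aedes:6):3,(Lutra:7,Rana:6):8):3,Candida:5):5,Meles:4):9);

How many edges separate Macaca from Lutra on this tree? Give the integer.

11

The MRCA of Macaca and Lutra is the root of the tree.
From Macaca up to that node: 6 branches. From Lutra up to the same node: 5 branches. Total: 6 + 5 = 11.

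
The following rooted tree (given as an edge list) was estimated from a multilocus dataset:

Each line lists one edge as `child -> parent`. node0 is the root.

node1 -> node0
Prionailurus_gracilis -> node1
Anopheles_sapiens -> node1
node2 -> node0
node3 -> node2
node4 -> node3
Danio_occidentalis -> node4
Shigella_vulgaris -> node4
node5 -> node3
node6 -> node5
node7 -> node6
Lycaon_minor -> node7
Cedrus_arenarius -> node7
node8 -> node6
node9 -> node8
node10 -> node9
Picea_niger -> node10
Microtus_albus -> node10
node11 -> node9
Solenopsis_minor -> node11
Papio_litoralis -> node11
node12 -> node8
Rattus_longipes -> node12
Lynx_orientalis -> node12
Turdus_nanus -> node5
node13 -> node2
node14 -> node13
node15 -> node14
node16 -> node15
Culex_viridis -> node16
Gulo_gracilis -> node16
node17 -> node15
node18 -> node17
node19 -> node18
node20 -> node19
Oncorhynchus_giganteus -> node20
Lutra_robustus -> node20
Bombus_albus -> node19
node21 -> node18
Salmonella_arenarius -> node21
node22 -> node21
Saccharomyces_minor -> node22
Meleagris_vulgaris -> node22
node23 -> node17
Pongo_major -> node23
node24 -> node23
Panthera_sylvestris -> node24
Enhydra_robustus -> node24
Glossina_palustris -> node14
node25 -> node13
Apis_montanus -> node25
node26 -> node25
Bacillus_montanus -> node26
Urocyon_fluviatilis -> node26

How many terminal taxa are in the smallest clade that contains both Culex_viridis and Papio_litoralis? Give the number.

The MRCA of Culex_viridis and Papio_litoralis is the node subtending (((Danio_occidentalis,Shigella_vulgaris),(((Lycaon_minor,Cedrus_arenarius),(((Picea_niger,Microtus_albus),(Solenopsis_minor,Papio_litoralis)),(Rattus_longipes,Lynx_orientalis))),Turdus_nanus)),((((Culex_viridis,Gulo_gracilis),((((Oncorhynchus_giganteus,Lutra_robustus),Bombus_albus),(Salmonella_arenarius,(Saccharomyces_minor,Meleagris_vulgaris))),(Pongo_major,(Panthera_sylvestris,Enhydra_robustus)))),Glossina_palustris),(Apis_montanus,(Bacillus_montanus,Urocyon_fluviatilis)))).
That clade contains 26 terminal taxa: Apis_montanus, Bacillus_montanus, Bombus_albus, Cedrus_arenarius, Culex_viridis, Danio_occidentalis, Enhydra_robustus, Glossina_palustris, Gulo_gracilis, Lutra_robustus, Lycaon_minor, Lynx_orientalis, Meleagris_vulgaris, Microtus_albus, Oncorhynchus_giganteus, Panthera_sylvestris, Papio_litoralis, Picea_niger, Pongo_major, Rattus_longipes, Saccharomyces_minor, Salmonella_arenarius, Shigella_vulgaris, Solenopsis_minor, Turdus_nanus, Urocyon_fluviatilis.

26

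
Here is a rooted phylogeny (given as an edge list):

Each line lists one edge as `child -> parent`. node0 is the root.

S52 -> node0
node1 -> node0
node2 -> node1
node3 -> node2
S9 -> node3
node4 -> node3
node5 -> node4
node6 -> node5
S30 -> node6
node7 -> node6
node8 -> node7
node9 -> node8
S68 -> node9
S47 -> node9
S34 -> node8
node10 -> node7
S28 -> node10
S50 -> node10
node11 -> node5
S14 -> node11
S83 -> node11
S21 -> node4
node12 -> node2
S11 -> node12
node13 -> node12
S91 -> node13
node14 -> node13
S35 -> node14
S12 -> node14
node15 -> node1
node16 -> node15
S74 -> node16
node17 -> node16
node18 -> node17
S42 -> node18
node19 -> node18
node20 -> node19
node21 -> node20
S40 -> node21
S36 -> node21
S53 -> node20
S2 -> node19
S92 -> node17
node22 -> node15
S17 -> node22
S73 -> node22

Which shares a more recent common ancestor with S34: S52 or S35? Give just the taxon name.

S35

The MRCA of S34 and S35 subtends ((S9,(((S30,(((S68,S47),S34),(S28,S50))),(S14,S83)),S21)),(S11,(S91,(S35,S12)))) (14 taxa).
The MRCA of S34 and S52 is the root, subtending the entire tree (24 taxa).
The first is nested inside the second, so S34 shares a more recent common ancestor with S35.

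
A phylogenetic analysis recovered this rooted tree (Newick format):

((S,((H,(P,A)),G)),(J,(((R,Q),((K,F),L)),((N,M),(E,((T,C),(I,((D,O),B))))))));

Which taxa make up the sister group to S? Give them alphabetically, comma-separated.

S attaches to the tree at the node subtending (S,((H,(P,A)),G)).
The other lineage descending from that same node — the sister group — is ((H,(P,A)),G); its 4 tips in alphabetical order are the answer.

A, G, H, P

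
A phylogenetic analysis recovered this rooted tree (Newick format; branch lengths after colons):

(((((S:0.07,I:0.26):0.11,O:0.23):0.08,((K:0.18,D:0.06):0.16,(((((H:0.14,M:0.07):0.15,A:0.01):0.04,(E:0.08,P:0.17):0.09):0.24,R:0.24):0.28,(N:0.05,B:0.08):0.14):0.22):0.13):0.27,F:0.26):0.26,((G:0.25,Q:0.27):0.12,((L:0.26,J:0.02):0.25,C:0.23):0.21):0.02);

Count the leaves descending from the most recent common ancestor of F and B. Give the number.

The MRCA of F and B is the node subtending ((((S,I),O),((K,D),(((((H,M),A),(E,P)),R),(N,B)))),F).
That clade contains 14 terminal taxa: A, B, D, E, F, H, I, K, M, N, O, P, R, S.

14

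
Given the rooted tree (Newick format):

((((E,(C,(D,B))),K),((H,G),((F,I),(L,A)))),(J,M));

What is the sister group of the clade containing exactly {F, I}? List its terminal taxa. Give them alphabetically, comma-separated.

The clade containing exactly {F, I} attaches to the tree at the node subtending ((F,I),(L,A)).
The other lineage descending from that same node — the sister group — is (L,A); its 2 tips in alphabetical order are the answer.

A, L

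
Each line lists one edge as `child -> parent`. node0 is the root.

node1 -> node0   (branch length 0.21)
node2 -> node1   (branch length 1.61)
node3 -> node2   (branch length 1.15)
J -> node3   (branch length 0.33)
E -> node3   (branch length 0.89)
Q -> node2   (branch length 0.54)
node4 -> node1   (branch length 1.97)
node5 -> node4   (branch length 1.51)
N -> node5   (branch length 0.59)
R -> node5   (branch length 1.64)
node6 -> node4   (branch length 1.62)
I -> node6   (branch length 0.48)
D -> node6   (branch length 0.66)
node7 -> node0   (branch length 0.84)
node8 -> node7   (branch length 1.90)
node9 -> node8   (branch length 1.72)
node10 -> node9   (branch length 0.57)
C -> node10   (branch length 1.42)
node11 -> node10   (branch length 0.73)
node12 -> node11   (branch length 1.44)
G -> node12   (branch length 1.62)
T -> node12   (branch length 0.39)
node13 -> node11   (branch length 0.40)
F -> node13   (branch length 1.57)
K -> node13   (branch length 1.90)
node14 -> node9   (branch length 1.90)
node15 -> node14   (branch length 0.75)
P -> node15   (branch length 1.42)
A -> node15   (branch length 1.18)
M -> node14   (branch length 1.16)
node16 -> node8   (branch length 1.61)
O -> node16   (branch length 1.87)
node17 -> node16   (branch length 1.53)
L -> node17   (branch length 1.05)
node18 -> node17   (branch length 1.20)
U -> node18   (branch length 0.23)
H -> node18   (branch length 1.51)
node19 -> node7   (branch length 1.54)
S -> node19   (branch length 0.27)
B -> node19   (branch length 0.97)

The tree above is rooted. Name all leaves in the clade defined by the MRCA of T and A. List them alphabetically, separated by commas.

A, C, F, G, K, M, P, T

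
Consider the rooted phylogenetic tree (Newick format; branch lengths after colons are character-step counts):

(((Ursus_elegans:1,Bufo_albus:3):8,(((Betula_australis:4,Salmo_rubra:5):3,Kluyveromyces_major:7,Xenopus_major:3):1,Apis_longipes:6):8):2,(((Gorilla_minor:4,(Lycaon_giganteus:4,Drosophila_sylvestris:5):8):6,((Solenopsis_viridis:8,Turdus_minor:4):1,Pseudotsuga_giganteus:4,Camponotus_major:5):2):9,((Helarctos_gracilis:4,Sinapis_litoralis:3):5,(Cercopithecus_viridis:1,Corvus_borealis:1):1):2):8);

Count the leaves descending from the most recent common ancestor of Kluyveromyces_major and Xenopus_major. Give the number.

4

The MRCA of Kluyveromyces_major and Xenopus_major is the node subtending ((Betula_australis,Salmo_rubra),Kluyveromyces_major,Xenopus_major).
That clade contains 4 terminal taxa: Betula_australis, Kluyveromyces_major, Salmo_rubra, Xenopus_major.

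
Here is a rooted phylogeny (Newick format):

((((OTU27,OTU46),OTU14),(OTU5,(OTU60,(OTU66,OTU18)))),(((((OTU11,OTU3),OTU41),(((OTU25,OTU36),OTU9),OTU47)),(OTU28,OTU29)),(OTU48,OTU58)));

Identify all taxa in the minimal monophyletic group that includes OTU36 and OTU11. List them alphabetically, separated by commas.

Tracing OTU36: it sits inside (OTU25,OTU36).
Tracing OTU11: it sits inside (OTU11,OTU3).
The smallest clade enclosing both is (((OTU11,OTU3),OTU41),(((OTU25,OTU36),OTU9),OTU47)); the answer is its 7 terminal taxa in alphabetical order.

OTU11, OTU25, OTU3, OTU36, OTU41, OTU47, OTU9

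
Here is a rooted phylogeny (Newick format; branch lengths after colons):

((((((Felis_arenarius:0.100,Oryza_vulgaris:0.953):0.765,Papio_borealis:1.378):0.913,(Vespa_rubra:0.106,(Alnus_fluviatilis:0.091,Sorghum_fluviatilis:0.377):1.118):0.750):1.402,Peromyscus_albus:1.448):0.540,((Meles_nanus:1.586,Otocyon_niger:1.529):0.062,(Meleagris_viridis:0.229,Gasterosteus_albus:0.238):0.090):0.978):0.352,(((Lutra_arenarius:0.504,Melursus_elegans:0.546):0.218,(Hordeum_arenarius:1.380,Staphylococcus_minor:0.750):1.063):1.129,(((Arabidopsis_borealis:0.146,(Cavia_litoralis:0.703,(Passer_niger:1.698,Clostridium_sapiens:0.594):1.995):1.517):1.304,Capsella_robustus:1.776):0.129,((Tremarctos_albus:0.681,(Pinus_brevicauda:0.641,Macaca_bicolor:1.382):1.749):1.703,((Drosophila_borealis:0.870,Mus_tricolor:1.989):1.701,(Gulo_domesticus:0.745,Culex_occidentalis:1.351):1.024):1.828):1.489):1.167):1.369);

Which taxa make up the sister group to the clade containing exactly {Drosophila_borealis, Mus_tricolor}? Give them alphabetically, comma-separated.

Culex_occidentalis, Gulo_domesticus

The clade containing exactly {Drosophila_borealis, Mus_tricolor} attaches to the tree at the node subtending ((Drosophila_borealis,Mus_tricolor),(Gulo_domesticus,Culex_occidentalis)).
The other lineage descending from that same node — the sister group — is (Gulo_domesticus,Culex_occidentalis); its 2 tips in alphabetical order are the answer.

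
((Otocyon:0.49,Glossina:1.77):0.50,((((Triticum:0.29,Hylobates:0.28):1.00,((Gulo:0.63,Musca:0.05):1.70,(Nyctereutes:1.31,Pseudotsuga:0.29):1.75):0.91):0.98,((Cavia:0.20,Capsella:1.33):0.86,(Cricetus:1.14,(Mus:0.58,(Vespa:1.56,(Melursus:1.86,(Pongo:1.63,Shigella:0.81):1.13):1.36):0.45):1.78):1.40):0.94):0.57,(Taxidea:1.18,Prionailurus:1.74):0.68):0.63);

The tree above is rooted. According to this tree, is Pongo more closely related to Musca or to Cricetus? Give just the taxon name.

Cricetus

The MRCA of Pongo and Cricetus subtends (Cricetus,(Mus,(Vespa,(Melursus,(Pongo,Shigella))))) (6 taxa).
The MRCA of Pongo and Musca subtends (((Triticum,Hylobates),((Gulo,Musca),(Nyctereutes,Pseudotsuga))),((Cavia,Capsella),(Cricetus,(Mus,(Vespa,(Melursus,(Pongo,Shigella))))))) (14 taxa).
The first is nested inside the second, so Pongo shares a more recent common ancestor with Cricetus.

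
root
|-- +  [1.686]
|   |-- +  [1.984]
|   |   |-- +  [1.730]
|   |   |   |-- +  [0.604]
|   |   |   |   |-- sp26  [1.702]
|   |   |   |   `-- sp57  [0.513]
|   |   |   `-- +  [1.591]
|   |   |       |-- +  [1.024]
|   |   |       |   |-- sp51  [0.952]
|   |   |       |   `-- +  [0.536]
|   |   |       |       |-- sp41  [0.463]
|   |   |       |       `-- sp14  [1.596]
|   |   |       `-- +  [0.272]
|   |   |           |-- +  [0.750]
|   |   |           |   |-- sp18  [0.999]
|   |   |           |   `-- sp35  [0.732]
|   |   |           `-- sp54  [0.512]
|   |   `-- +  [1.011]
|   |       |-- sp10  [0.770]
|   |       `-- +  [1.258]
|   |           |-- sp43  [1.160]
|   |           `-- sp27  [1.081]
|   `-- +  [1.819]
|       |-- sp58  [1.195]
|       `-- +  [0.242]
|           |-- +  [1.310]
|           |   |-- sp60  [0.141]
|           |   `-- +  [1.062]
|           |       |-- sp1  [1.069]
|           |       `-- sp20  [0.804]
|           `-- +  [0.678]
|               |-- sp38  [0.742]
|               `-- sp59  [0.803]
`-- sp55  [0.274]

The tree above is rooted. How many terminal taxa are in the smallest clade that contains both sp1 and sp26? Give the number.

17

The MRCA of sp1 and sp26 is the node subtending ((((sp26,sp57),((sp51,(sp41,sp14)),((sp18,sp35),sp54))),(sp10,(sp43,sp27))),(sp58,((sp60,(sp1,sp20)),(sp38,sp59)))).
That clade contains 17 terminal taxa: sp1, sp10, sp14, sp18, sp20, sp26, sp27, sp35, sp38, sp41, sp43, sp51, sp54, sp57, sp58, sp59, sp60.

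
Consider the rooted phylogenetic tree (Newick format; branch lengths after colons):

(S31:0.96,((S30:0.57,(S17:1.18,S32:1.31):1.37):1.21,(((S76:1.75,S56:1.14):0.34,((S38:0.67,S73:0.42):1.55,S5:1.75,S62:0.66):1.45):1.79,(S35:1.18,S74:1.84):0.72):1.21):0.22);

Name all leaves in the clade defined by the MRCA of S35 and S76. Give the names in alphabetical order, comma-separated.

Tracing S35: it sits inside (S35,S74).
Tracing S76: it sits inside (S76,S56).
The smallest clade enclosing both is (((S76,S56),((S38,S73),S5,S62)),(S35,S74)); the answer is its 8 terminal taxa in alphabetical order.

S35, S38, S5, S56, S62, S73, S74, S76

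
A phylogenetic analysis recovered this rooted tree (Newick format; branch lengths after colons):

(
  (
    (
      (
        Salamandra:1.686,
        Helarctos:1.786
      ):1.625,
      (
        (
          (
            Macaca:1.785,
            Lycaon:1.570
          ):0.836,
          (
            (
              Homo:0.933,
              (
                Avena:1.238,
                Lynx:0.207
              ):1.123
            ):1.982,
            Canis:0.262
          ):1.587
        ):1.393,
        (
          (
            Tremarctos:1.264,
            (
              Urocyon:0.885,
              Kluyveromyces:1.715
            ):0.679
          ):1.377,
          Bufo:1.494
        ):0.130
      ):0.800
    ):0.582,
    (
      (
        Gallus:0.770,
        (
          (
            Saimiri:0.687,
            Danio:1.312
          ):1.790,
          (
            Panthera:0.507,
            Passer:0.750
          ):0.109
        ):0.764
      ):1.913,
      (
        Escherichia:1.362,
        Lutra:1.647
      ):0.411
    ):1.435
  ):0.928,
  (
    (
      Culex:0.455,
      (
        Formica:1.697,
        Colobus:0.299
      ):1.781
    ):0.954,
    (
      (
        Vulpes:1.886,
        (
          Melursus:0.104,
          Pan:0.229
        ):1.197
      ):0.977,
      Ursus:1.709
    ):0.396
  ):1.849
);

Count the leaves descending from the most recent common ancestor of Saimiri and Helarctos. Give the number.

19

The MRCA of Saimiri and Helarctos is the node subtending (((Salamandra,Helarctos),(((Macaca,Lycaon),((Homo,(Avena,Lynx)),Canis)),((Tremarctos,(Urocyon,Kluyveromyces)),Bufo))),((Gallus,((Saimiri,Danio),(Panthera,Passer))),(Escherichia,Lutra))).
That clade contains 19 terminal taxa: Avena, Bufo, Canis, Danio, Escherichia, Gallus, Helarctos, Homo, Kluyveromyces, Lutra, Lycaon, Lynx, Macaca, Panthera, Passer, Saimiri, Salamandra, Tremarctos, Urocyon.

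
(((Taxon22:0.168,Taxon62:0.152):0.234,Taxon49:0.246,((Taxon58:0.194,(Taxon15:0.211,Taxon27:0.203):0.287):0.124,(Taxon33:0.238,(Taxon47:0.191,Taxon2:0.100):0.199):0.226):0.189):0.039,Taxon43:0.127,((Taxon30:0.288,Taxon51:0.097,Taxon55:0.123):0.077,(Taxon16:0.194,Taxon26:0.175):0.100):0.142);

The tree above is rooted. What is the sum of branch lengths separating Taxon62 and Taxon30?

The path runs Taxon62 → … → MRCA → … → Taxon30; the MRCA is the root of the tree.
Branch lengths along that path: 0.152 + 0.234 + 0.039 + 0.142 + 0.077 + 0.288 = 0.932.

0.932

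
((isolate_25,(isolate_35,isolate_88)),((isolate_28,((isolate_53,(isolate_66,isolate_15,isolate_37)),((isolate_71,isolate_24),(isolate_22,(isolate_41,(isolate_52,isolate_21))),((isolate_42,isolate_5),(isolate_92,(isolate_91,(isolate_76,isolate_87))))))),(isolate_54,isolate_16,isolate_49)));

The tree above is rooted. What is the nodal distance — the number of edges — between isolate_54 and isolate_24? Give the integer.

7

The MRCA of isolate_54 and isolate_24 is the node subtending ((isolate_28,((isolate_53,(isolate_66,isolate_15,isolate_37)),((isolate_71,isolate_24),(isolate_22,(isolate_41,(isolate_52,isolate_21))),((isolate_42,isolate_5),(isolate_92,(isolate_91,(isolate_76,isolate_87))))))),(isolate_54,isolate_16,isolate_49)).
From isolate_54 up to that node: 2 branches. From isolate_24 up to the same node: 5 branches. Total: 2 + 5 = 7.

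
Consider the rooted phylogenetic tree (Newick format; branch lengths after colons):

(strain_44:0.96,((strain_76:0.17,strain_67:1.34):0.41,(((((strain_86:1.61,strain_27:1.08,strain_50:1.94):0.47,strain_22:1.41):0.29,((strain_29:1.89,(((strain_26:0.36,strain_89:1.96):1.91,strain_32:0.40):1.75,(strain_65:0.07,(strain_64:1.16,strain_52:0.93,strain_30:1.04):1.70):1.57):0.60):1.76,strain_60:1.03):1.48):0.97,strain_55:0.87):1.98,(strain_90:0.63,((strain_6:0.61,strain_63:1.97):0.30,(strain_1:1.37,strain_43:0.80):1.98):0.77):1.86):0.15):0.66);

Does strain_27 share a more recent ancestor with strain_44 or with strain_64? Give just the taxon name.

strain_64

The MRCA of strain_27 and strain_64 subtends (((strain_86,strain_27,strain_50),strain_22),((strain_29,(((strain_26,strain_89),strain_32),(strain_65,(strain_64,strain_52,strain_30)))),strain_60)) (13 taxa).
The MRCA of strain_27 and strain_44 is the root, subtending the entire tree (22 taxa).
The first is nested inside the second, so strain_27 shares a more recent common ancestor with strain_64.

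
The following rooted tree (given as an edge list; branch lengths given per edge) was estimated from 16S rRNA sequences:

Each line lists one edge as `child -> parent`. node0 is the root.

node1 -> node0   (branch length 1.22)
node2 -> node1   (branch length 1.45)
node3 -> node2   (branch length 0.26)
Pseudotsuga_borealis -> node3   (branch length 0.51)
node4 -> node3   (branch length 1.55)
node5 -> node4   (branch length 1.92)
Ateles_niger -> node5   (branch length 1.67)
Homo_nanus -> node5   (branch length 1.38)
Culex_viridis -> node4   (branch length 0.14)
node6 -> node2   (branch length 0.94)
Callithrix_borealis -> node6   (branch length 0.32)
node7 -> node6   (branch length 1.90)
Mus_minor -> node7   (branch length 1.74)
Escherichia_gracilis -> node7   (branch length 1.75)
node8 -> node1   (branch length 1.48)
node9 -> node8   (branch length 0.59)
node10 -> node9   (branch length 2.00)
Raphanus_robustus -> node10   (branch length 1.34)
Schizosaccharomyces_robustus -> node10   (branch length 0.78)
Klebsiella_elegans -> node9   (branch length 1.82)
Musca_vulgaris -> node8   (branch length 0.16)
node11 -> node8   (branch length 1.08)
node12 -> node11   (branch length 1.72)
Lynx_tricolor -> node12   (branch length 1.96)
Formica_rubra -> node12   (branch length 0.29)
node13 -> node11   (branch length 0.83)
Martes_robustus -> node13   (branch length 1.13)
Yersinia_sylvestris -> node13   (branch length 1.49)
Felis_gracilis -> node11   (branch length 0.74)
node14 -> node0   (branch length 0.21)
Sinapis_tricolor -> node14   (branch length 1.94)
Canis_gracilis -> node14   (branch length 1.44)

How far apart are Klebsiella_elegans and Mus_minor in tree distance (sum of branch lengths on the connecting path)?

The path runs Klebsiella_elegans → … → MRCA → … → Mus_minor; the MRCA is the node subtending (((Pseudotsuga_borealis,((Ateles_niger,Homo_nanus),Culex_viridis)),(Callithrix_borealis,(Mus_minor,Escherichia_gracilis))),(((Raphanus_robustus,Schizosaccharomyces_robustus),Klebsiella_elegans),Musca_vulgaris,((Lynx_tricolor,Formica_rubra),(Martes_robustus,Yersinia_sylvestris),Felis_gracilis))).
Branch lengths along that path: 1.82 + 0.59 + 1.48 + 1.45 + 0.94 + 1.90 + 1.74 = 9.92.

9.92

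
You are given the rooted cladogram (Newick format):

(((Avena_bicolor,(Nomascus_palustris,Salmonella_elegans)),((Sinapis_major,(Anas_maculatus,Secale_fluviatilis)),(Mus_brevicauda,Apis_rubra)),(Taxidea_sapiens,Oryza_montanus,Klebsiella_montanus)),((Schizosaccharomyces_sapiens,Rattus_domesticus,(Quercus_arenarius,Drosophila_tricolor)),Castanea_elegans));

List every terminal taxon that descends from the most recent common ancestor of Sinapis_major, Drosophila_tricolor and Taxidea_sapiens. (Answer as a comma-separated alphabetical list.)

Anas_maculatus, Apis_rubra, Avena_bicolor, Castanea_elegans, Drosophila_tricolor, Klebsiella_montanus, Mus_brevicauda, Nomascus_palustris, Oryza_montanus, Quercus_arenarius, Rattus_domesticus, Salmonella_elegans, Schizosaccharomyces_sapiens, Secale_fluviatilis, Sinapis_major, Taxidea_sapiens

Tracing Sinapis_major: it sits inside (Sinapis_major,(Anas_maculatus,Secale_fluviatilis)).
Tracing Drosophila_tricolor: it sits inside (Quercus_arenarius,Drosophila_tricolor).
Tracing Taxidea_sapiens: it sits inside (Taxidea_sapiens,Oryza_montanus,Klebsiella_montanus).
The smallest clade enclosing all 3 is the whole tree (their MRCA is the root), so the answer is all 16 tips in alphabetical order.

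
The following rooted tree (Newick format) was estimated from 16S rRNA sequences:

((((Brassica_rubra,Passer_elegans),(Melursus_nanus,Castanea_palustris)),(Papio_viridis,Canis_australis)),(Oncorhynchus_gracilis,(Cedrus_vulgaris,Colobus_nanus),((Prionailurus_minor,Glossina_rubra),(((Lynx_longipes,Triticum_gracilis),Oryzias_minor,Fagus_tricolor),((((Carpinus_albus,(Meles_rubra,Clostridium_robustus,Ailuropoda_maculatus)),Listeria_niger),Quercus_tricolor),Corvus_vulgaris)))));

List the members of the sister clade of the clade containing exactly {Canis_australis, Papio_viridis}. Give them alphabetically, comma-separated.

The clade containing exactly {Canis_australis, Papio_viridis} attaches to the tree at the node subtending (((Brassica_rubra,Passer_elegans),(Melursus_nanus,Castanea_palustris)),(Papio_viridis,Canis_australis)).
The other lineage descending from that same node — the sister group — is ((Brassica_rubra,Passer_elegans),(Melursus_nanus,Castanea_palustris)); its 4 tips in alphabetical order are the answer.

Brassica_rubra, Castanea_palustris, Melursus_nanus, Passer_elegans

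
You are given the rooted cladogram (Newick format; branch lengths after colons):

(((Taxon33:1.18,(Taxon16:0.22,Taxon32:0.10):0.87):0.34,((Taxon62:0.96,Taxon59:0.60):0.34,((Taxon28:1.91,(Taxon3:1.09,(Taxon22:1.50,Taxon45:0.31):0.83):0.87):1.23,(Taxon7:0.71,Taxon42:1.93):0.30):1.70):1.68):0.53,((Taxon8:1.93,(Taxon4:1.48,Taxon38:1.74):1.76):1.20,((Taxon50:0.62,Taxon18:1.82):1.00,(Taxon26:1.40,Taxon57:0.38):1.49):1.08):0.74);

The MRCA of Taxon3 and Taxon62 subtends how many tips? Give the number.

8

The MRCA of Taxon3 and Taxon62 is the node subtending ((Taxon62,Taxon59),((Taxon28,(Taxon3,(Taxon22,Taxon45))),(Taxon7,Taxon42))).
That clade contains 8 terminal taxa: Taxon22, Taxon28, Taxon3, Taxon42, Taxon45, Taxon59, Taxon62, Taxon7.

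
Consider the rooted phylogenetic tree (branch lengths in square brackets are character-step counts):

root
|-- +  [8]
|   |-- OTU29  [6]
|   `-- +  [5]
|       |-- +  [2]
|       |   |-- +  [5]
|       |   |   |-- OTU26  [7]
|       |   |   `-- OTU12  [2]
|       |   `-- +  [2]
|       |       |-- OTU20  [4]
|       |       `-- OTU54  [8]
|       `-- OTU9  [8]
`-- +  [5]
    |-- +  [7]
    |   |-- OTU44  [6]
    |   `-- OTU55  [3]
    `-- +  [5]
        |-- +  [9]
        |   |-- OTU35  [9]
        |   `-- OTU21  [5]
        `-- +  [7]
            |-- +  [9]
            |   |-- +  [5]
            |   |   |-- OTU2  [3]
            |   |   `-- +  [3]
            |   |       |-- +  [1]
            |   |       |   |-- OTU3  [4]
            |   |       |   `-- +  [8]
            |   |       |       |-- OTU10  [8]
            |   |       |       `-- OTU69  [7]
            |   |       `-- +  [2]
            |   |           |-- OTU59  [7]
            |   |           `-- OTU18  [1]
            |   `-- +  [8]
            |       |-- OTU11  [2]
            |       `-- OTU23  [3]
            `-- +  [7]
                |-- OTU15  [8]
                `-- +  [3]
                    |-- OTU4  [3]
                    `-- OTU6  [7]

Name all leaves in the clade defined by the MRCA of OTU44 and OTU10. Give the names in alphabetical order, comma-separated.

Tracing OTU44: it sits inside (OTU44,OTU55).
Tracing OTU10: it sits inside (OTU10,OTU69).
The smallest clade enclosing both is ((OTU44,OTU55),((OTU35,OTU21),(((OTU2,((OTU3,(OTU10,OTU69)),(OTU59,OTU18))),(OTU11,OTU23)),(OTU15,(OTU4,OTU6))))); the answer is its 15 terminal taxa in alphabetical order.

OTU10, OTU11, OTU15, OTU18, OTU2, OTU21, OTU23, OTU3, OTU35, OTU4, OTU44, OTU55, OTU59, OTU6, OTU69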